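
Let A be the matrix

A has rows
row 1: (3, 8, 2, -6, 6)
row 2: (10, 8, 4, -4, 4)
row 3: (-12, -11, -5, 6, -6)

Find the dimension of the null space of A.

3

Row reduce to echelon form.
R2 ← R2 − (10/3)·R1: [0, -56/3, -8/3, 16, -16]
R3 ← R3 + (4)·R1: [0, 21, 3, -18, 18]
R3 ← R3 + (9/8)·R2: [0, 0, 0, 0, 0]
2 nonzero rows, so rank(A) = 2.
A has 5 columns; by rank–nullity, nullity = 5 − 2 = 3.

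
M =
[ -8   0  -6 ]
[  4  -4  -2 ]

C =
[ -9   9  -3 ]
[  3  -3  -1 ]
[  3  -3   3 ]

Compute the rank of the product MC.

First compute MC:
[[ 54, -54,   6],
 [-54,  54, -14]]
Now row reduce the product.
R2 ← R2 + R1: [0, 0, -8]
2 nonzero rows, so rank(MC) = 2.

2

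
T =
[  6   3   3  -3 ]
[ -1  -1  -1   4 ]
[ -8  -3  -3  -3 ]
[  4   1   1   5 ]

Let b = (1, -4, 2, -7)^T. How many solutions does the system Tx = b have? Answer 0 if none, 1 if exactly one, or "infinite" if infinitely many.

0

Row reduce the augmented matrix [T | b].
R2 ← R2 + (1/6)·R1: [0, -1/2, -1/2, 7/2, -23/6]
R3 ← R3 + (4/3)·R1: [0, 1, 1, -7, 10/3]
R4 ← R4 − (2/3)·R1: [0, -1, -1, 7, -23/3]
R3 ← R3 + (2)·R2: [0, 0, 0, 0, -13/3]
R4 ← R4 − (2)·R2: [0, 0, 0, 0, 0]
The echelon form has 3 nonzero rows; the last pivot sits in the augmented column, so rank(T) = 2 but rank([T|b]) = 3.
Since the ranks differ, the system is inconsistent.
It has no solutions.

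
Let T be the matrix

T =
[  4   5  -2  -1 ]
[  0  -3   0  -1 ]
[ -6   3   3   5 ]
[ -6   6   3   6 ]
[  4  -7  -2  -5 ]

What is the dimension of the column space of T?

Row reduce to echelon form.
R3 ← R3 + (3/2)·R1: [0, 21/2, 0, 7/2]
R4 ← R4 + (3/2)·R1: [0, 27/2, 0, 9/2]
R5 ← R5 − R1: [0, -12, 0, -4]
R3 ← R3 + (7/2)·R2: [0, 0, 0, 0]
R4 ← R4 + (9/2)·R2: [0, 0, 0, 0]
R5 ← R5 − (4)·R2: [0, 0, 0, 0]
Echelon form has 2 nonzero rows, so rank(T) = 2.
The column space has dimension equal to the rank: 2.

2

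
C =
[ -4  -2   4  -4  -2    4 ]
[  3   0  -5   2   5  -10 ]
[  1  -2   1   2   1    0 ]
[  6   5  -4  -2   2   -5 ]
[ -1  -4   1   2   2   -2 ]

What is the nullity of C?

2

Row reduce to echelon form.
R2 ← R2 + (3/4)·R1: [0, -3/2, -2, -1, 7/2, -7]
R3 ← R3 + (1/4)·R1: [0, -5/2, 2, 1, 1/2, 1]
R4 ← R4 + (3/2)·R1: [0, 2, 2, -8, -1, 1]
R5 ← R5 − (1/4)·R1: [0, -7/2, 0, 3, 5/2, -3]
R3 ← R3 − (5/3)·R2: [0, 0, 16/3, 8/3, -16/3, 38/3]
R4 ← R4 + (4/3)·R2: [0, 0, -2/3, -28/3, 11/3, -25/3]
R5 ← R5 − (7/3)·R2: [0, 0, 14/3, 16/3, -17/3, 40/3]
R4 ← R4 + (1/8)·R3: [0, 0, 0, -9, 3, -27/4]
R5 ← R5 − (7/8)·R3: [0, 0, 0, 3, -1, 9/4]
R5 ← R5 + (1/3)·R4: [0, 0, 0, 0, 0, 0]
4 nonzero rows, so rank(C) = 4.
C has 6 columns; by rank–nullity, nullity = 6 − 4 = 2.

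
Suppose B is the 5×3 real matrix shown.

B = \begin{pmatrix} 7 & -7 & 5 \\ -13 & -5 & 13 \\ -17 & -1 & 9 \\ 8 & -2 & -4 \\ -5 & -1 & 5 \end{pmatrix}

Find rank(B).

Row reduce to echelon form.
R2 ← R2 + (13/7)·R1: [0, -18, 156/7]
R3 ← R3 + (17/7)·R1: [0, -18, 148/7]
R4 ← R4 − (8/7)·R1: [0, 6, -68/7]
R5 ← R5 + (5/7)·R1: [0, -6, 60/7]
R3 ← R3 − R2: [0, 0, -8/7]
R4 ← R4 + (1/3)·R2: [0, 0, -16/7]
R5 ← R5 − (1/3)·R2: [0, 0, 8/7]
R4 ← R4 − (2)·R3: [0, 0, 0]
R5 ← R5 + R3: [0, 0, 0]
Echelon form has 3 nonzero rows, so rank(B) = 3.

3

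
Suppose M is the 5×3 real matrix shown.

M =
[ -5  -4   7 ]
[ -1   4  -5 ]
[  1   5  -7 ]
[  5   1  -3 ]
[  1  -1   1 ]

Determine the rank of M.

Row reduce to echelon form.
R2 ← R2 − (1/5)·R1: [0, 24/5, -32/5]
R3 ← R3 + (1/5)·R1: [0, 21/5, -28/5]
R4 ← R4 + R1: [0, -3, 4]
R5 ← R5 + (1/5)·R1: [0, -9/5, 12/5]
R3 ← R3 − (7/8)·R2: [0, 0, 0]
R4 ← R4 + (5/8)·R2: [0, 0, 0]
R5 ← R5 + (3/8)·R2: [0, 0, 0]
Echelon form has 2 nonzero rows, so rank(M) = 2.

2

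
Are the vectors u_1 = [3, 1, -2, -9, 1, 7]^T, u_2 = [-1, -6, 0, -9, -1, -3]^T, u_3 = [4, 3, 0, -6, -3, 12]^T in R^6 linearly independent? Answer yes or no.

Form the matrix with these vectors as rows and row reduce.
R2 ← R2 + (1/3)·R1: [0, -17/3, -2/3, -12, -2/3, -2/3]
R3 ← R3 − (4/3)·R1: [0, 5/3, 8/3, 6, -13/3, 8/3]
R3 ← R3 + (5/17)·R2: [0, 0, 42/17, 42/17, -77/17, 42/17]
3 nonzero rows, so the 3 vectors span a space of dimension 3.
Since 3 = 3, the vectors are linearly independent.

yes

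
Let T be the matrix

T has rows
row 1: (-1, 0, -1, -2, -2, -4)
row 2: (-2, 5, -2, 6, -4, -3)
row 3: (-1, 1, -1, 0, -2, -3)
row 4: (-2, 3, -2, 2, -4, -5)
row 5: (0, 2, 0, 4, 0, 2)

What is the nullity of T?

4

Row reduce to echelon form.
R2 ← R2 − (2)·R1: [0, 5, 0, 10, 0, 5]
R3 ← R3 − R1: [0, 1, 0, 2, 0, 1]
R4 ← R4 − (2)·R1: [0, 3, 0, 6, 0, 3]
R3 ← R3 − (1/5)·R2: [0, 0, 0, 0, 0, 0]
R4 ← R4 − (3/5)·R2: [0, 0, 0, 0, 0, 0]
R5 ← R5 − (2/5)·R2: [0, 0, 0, 0, 0, 0]
2 nonzero rows, so rank(T) = 2.
T has 6 columns; by rank–nullity, nullity = 6 − 2 = 4.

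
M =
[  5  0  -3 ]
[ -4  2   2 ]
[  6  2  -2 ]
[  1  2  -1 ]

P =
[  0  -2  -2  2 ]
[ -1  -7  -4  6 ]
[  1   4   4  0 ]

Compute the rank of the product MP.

3

First compute MP:
[[ -3, -22, -22,  10],
 [  0,   2,   8,   4],
 [ -4, -34, -28,  24],
 [ -3, -20, -14,  14]]
Now row reduce the product.
R3 ← R3 − (4/3)·R1: [0, -14/3, 4/3, 32/3]
R4 ← R4 − R1: [0, 2, 8, 4]
R3 ← R3 + (7/3)·R2: [0, 0, 20, 20]
R4 ← R4 − R2: [0, 0, 0, 0]
3 nonzero rows, so rank(MP) = 3.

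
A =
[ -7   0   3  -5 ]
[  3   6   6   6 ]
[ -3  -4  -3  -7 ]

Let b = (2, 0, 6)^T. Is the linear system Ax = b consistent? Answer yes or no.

Row reduce the augmented matrix [A | b].
R2 ← R2 + (3/7)·R1: [0, 6, 51/7, 27/7, 6/7]
R3 ← R3 − (3/7)·R1: [0, -4, -30/7, -34/7, 36/7]
R3 ← R3 + (2/3)·R2: [0, 0, 4/7, -16/7, 40/7]
The echelon form has 3 nonzero rows, and every pivot lies in the first 4 columns, so rank(A) = rank([A|b]) = 3.
The system is consistent.

yes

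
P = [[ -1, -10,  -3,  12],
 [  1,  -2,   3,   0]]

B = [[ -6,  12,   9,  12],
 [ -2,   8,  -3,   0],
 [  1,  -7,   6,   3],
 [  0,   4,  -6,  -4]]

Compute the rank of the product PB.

First compute PB:
[[ 23, -23, -69, -69],
 [  1, -25,  33,  21]]
Now row reduce the product.
R2 ← R2 − (1/23)·R1: [0, -24, 36, 24]
2 nonzero rows, so rank(PB) = 2.

2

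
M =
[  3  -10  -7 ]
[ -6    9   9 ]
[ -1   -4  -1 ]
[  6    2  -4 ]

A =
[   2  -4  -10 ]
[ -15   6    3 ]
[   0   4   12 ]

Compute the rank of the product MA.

First compute MA:
[[156, -100, -144],
 [-147, 114, 195],
 [ 58, -24, -14],
 [-18, -28, -102]]
Now row reduce the product.
R2 ← R2 + (49/52)·R1: [0, 257/13, 771/13]
R3 ← R3 − (29/78)·R1: [0, 514/39, 514/13]
R4 ← R4 + (3/26)·R1: [0, -514/13, -1542/13]
R3 ← R3 − (2/3)·R2: [0, 0, 0]
R4 ← R4 + (2)·R2: [0, 0, 0]
2 nonzero rows, so rank(MA) = 2.

2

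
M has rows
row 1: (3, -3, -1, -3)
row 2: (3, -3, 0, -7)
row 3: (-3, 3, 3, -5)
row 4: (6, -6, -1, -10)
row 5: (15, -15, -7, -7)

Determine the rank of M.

2

Row reduce to echelon form.
R2 ← R2 − R1: [0, 0, 1, -4]
R3 ← R3 + R1: [0, 0, 2, -8]
R4 ← R4 − (2)·R1: [0, 0, 1, -4]
R5 ← R5 − (5)·R1: [0, 0, -2, 8]
R3 ← R3 − (2)·R2: [0, 0, 0, 0]
R4 ← R4 − R2: [0, 0, 0, 0]
R5 ← R5 + (2)·R2: [0, 0, 0, 0]
Echelon form has 2 nonzero rows, so rank(M) = 2.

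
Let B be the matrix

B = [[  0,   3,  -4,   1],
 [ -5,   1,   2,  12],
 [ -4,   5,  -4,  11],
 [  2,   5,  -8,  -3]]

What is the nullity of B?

Row reduce to echelon form.
Swap R1 ↔ R2
R3 ← R3 − (4/5)·R1: [0, 21/5, -28/5, 7/5]
R4 ← R4 + (2/5)·R1: [0, 27/5, -36/5, 9/5]
R3 ← R3 − (7/5)·R2: [0, 0, 0, 0]
R4 ← R4 − (9/5)·R2: [0, 0, 0, 0]
2 nonzero rows, so rank(B) = 2.
B has 4 columns; by rank–nullity, nullity = 4 − 2 = 2.

2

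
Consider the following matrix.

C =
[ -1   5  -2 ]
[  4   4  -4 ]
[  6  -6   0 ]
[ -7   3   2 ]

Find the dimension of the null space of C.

1

Row reduce to echelon form.
R2 ← R2 + (4)·R1: [0, 24, -12]
R3 ← R3 + (6)·R1: [0, 24, -12]
R4 ← R4 − (7)·R1: [0, -32, 16]
R3 ← R3 − R2: [0, 0, 0]
R4 ← R4 + (4/3)·R2: [0, 0, 0]
2 nonzero rows, so rank(C) = 2.
C has 3 columns; by rank–nullity, nullity = 3 − 2 = 1.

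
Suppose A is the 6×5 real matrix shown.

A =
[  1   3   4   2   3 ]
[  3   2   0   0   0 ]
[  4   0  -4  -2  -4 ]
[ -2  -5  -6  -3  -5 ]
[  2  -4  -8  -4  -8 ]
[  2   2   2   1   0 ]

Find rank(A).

Row reduce to echelon form.
R2 ← R2 − (3)·R1: [0, -7, -12, -6, -9]
R3 ← R3 − (4)·R1: [0, -12, -20, -10, -16]
R4 ← R4 + (2)·R1: [0, 1, 2, 1, 1]
R5 ← R5 − (2)·R1: [0, -10, -16, -8, -14]
R6 ← R6 − (2)·R1: [0, -4, -6, -3, -6]
R3 ← R3 − (12/7)·R2: [0, 0, 4/7, 2/7, -4/7]
R4 ← R4 + (1/7)·R2: [0, 0, 2/7, 1/7, -2/7]
R5 ← R5 − (10/7)·R2: [0, 0, 8/7, 4/7, -8/7]
R6 ← R6 − (4/7)·R2: [0, 0, 6/7, 3/7, -6/7]
R4 ← R4 − (1/2)·R3: [0, 0, 0, 0, 0]
R5 ← R5 − (2)·R3: [0, 0, 0, 0, 0]
R6 ← R6 − (3/2)·R3: [0, 0, 0, 0, 0]
Echelon form has 3 nonzero rows, so rank(A) = 3.

3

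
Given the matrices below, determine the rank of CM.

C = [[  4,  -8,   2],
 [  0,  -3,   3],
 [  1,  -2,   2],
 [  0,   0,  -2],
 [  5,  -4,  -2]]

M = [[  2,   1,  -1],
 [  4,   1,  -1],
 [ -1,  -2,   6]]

3

First compute CM:
[[-26,  -8,  16],
 [-15,  -9,  21],
 [ -8,  -5,  13],
 [  2,   4, -12],
 [ -4,   5, -13]]
Now row reduce the product.
R2 ← R2 − (15/26)·R1: [0, -57/13, 153/13]
R3 ← R3 − (4/13)·R1: [0, -33/13, 105/13]
R4 ← R4 + (1/13)·R1: [0, 44/13, -140/13]
R5 ← R5 − (2/13)·R1: [0, 81/13, -201/13]
R3 ← R3 − (11/19)·R2: [0, 0, 24/19]
R4 ← R4 + (44/57)·R2: [0, 0, -32/19]
R5 ← R5 + (27/19)·R2: [0, 0, 24/19]
R4 ← R4 + (4/3)·R3: [0, 0, 0]
R5 ← R5 − R3: [0, 0, 0]
3 nonzero rows, so rank(CM) = 3.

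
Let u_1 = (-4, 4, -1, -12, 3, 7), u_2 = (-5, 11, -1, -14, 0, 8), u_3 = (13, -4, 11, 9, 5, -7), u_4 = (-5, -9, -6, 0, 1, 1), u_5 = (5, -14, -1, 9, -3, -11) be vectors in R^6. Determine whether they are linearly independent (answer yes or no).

no

Form the matrix with these vectors as rows and row reduce.
R2 ← R2 − (5/4)·R1: [0, 6, 1/4, 1, -15/4, -3/4]
R3 ← R3 + (13/4)·R1: [0, 9, 31/4, -30, 59/4, 63/4]
R4 ← R4 − (5/4)·R1: [0, -14, -19/4, 15, -11/4, -31/4]
R5 ← R5 + (5/4)·R1: [0, -9, -9/4, -6, 3/4, -9/4]
R3 ← R3 − (3/2)·R2: [0, 0, 59/8, -63/2, 163/8, 135/8]
R4 ← R4 + (7/3)·R2: [0, 0, -25/6, 52/3, -23/2, -19/2]
R5 ← R5 + (3/2)·R2: [0, 0, -15/8, -9/2, -39/8, -27/8]
R4 ← R4 + (100/177)·R3: [0, 0, 0, -82/177, 2/177, 2/59]
R5 ← R5 + (15/59)·R3: [0, 0, 0, -738/59, 18/59, 54/59]
R5 ← R5 − (27)·R4: [0, 0, 0, 0, 0, 0]
4 nonzero rows, so the 5 vectors span a space of dimension 4.
Since 4 < 5, the vectors are linearly dependent.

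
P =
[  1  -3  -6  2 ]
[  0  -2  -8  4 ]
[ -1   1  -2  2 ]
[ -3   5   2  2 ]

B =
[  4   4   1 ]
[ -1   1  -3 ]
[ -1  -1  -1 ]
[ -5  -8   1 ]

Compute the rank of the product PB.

First compute PB:
[[  3,  -9,  18],
 [-10, -26,  18],
 [-13, -17,   0],
 [-29, -25, -18]]
Now row reduce the product.
R2 ← R2 + (10/3)·R1: [0, -56, 78]
R3 ← R3 + (13/3)·R1: [0, -56, 78]
R4 ← R4 + (29/3)·R1: [0, -112, 156]
R3 ← R3 − R2: [0, 0, 0]
R4 ← R4 − (2)·R2: [0, 0, 0]
2 nonzero rows, so rank(PB) = 2.

2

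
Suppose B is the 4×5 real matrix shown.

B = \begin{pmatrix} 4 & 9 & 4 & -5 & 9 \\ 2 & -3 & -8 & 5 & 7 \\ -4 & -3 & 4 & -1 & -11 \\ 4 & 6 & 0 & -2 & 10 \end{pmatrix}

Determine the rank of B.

Row reduce to echelon form.
R2 ← R2 − (1/2)·R1: [0, -15/2, -10, 15/2, 5/2]
R3 ← R3 + R1: [0, 6, 8, -6, -2]
R4 ← R4 − R1: [0, -3, -4, 3, 1]
R3 ← R3 + (4/5)·R2: [0, 0, 0, 0, 0]
R4 ← R4 − (2/5)·R2: [0, 0, 0, 0, 0]
Echelon form has 2 nonzero rows, so rank(B) = 2.

2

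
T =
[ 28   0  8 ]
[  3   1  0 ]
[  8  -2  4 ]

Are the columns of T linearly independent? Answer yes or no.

Row reduce T to echelon form.
R2 ← R2 − (3/28)·R1: [0, 1, -6/7]
R3 ← R3 − (2/7)·R1: [0, -2, 12/7]
R3 ← R3 + (2)·R2: [0, 0, 0]
2 pivots among 3 columns.
Only 2 < 3 pivot columns, so the columns are linearly dependent.

no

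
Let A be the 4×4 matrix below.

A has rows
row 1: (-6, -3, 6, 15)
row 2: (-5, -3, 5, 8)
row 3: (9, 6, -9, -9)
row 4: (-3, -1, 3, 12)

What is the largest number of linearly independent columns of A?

Row reduce to echelon form.
R2 ← R2 − (5/6)·R1: [0, -1/2, 0, -9/2]
R3 ← R3 + (3/2)·R1: [0, 3/2, 0, 27/2]
R4 ← R4 − (1/2)·R1: [0, 1/2, 0, 9/2]
R3 ← R3 + (3)·R2: [0, 0, 0, 0]
R4 ← R4 + R2: [0, 0, 0, 0]
Echelon form has 2 nonzero rows, so rank(A) = 2.
The rank gives the maximum number of linearly independent columns: 2.

2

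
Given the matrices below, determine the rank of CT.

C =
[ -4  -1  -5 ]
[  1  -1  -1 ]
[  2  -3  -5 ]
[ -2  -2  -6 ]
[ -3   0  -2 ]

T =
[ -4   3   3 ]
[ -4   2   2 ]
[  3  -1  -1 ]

2

First compute CT:
[[  5,  -9,  -9],
 [ -3,   2,   2],
 [-11,   5,   5],
 [ -2,  -4,  -4],
 [  6,  -7,  -7]]
Now row reduce the product.
R2 ← R2 + (3/5)·R1: [0, -17/5, -17/5]
R3 ← R3 + (11/5)·R1: [0, -74/5, -74/5]
R4 ← R4 + (2/5)·R1: [0, -38/5, -38/5]
R5 ← R5 − (6/5)·R1: [0, 19/5, 19/5]
R3 ← R3 − (74/17)·R2: [0, 0, 0]
R4 ← R4 − (38/17)·R2: [0, 0, 0]
R5 ← R5 + (19/17)·R2: [0, 0, 0]
2 nonzero rows, so rank(CT) = 2.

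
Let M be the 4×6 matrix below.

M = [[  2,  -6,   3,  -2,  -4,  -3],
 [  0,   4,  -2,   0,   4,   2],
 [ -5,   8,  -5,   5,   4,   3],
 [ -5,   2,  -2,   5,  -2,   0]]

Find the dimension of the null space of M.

Row reduce to echelon form.
R3 ← R3 + (5/2)·R1: [0, -7, 5/2, 0, -6, -9/2]
R4 ← R4 + (5/2)·R1: [0, -13, 11/2, 0, -12, -15/2]
R3 ← R3 + (7/4)·R2: [0, 0, -1, 0, 1, -1]
R4 ← R4 + (13/4)·R2: [0, 0, -1, 0, 1, -1]
R4 ← R4 − R3: [0, 0, 0, 0, 0, 0]
3 nonzero rows, so rank(M) = 3.
M has 6 columns; by rank–nullity, nullity = 6 − 3 = 3.

3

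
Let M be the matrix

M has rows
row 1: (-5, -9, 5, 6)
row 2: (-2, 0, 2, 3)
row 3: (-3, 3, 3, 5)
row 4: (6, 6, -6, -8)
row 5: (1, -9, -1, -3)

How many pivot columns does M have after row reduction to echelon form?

Row reduce to echelon form.
R2 ← R2 − (2/5)·R1: [0, 18/5, 0, 3/5]
R3 ← R3 − (3/5)·R1: [0, 42/5, 0, 7/5]
R4 ← R4 + (6/5)·R1: [0, -24/5, 0, -4/5]
R5 ← R5 + (1/5)·R1: [0, -54/5, 0, -9/5]
R3 ← R3 − (7/3)·R2: [0, 0, 0, 0]
R4 ← R4 + (4/3)·R2: [0, 0, 0, 0]
R5 ← R5 + (3)·R2: [0, 0, 0, 0]
Echelon form has 2 nonzero rows, so rank(M) = 2.
Each nonzero row contributes one pivot column: 2 pivot columns.

2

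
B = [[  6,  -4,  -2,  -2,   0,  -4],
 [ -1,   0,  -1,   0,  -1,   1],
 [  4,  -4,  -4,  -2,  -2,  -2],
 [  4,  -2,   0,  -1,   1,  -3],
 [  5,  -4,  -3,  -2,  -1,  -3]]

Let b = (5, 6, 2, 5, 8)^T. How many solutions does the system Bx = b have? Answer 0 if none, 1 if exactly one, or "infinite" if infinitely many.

0

Row reduce the augmented matrix [B | b].
R2 ← R2 + (1/6)·R1: [0, -2/3, -4/3, -1/3, -1, 1/3, 41/6]
R3 ← R3 − (2/3)·R1: [0, -4/3, -8/3, -2/3, -2, 2/3, -4/3]
R4 ← R4 − (2/3)·R1: [0, 2/3, 4/3, 1/3, 1, -1/3, 5/3]
R5 ← R5 − (5/6)·R1: [0, -2/3, -4/3, -1/3, -1, 1/3, 23/6]
R3 ← R3 − (2)·R2: [0, 0, 0, 0, 0, 0, -15]
R4 ← R4 + R2: [0, 0, 0, 0, 0, 0, 17/2]
R5 ← R5 − R2: [0, 0, 0, 0, 0, 0, -3]
R4 ← R4 + (17/30)·R3: [0, 0, 0, 0, 0, 0, 0]
R5 ← R5 − (1/5)·R3: [0, 0, 0, 0, 0, 0, 0]
The echelon form has 3 nonzero rows; the last pivot sits in the augmented column, so rank(B) = 2 but rank([B|b]) = 3.
Since the ranks differ, the system is inconsistent.
It has no solutions.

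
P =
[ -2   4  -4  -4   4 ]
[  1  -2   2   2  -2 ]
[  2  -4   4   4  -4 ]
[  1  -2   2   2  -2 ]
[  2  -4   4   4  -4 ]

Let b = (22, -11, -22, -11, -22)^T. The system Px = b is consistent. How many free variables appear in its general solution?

Row reduce the augmented matrix [P | b].
R2 ← R2 + (1/2)·R1: [0, 0, 0, 0, 0, 0]
R3 ← R3 + R1: [0, 0, 0, 0, 0, 0]
R4 ← R4 + (1/2)·R1: [0, 0, 0, 0, 0, 0]
R5 ← R5 + R1: [0, 0, 0, 0, 0, 0]
The echelon form has 1 nonzero rows, and every pivot lies in the first 5 columns, so rank(P) = rank([P|b]) = 1.
The system is consistent.
Free variables = (unknowns) − (rank) = 5 − 1 = 4.

4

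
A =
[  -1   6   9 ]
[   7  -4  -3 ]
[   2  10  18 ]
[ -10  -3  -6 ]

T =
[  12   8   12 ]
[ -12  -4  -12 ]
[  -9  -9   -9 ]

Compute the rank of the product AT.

First compute AT:
[[-165, -113, -165],
 [159,  99, 159],
 [-258, -186, -258],
 [-30, -14, -30]]
Now row reduce the product.
R2 ← R2 + (53/55)·R1: [0, -544/55, 0]
R3 ← R3 − (86/55)·R1: [0, -512/55, 0]
R4 ← R4 − (2/11)·R1: [0, 72/11, 0]
R3 ← R3 − (16/17)·R2: [0, 0, 0]
R4 ← R4 + (45/68)·R2: [0, 0, 0]
2 nonzero rows, so rank(AT) = 2.

2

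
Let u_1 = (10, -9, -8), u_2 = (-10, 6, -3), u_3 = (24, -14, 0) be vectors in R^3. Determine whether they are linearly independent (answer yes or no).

yes

Form the matrix with these vectors as rows and row reduce.
R2 ← R2 + R1: [0, -3, -11]
R3 ← R3 − (12/5)·R1: [0, 38/5, 96/5]
R3 ← R3 + (38/15)·R2: [0, 0, -26/3]
3 nonzero rows, so the 3 vectors span a space of dimension 3.
Since 3 = 3, the vectors are linearly independent.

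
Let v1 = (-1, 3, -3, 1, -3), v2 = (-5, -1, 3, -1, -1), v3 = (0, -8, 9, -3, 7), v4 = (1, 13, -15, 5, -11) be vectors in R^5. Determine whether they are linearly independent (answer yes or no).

no

Form the matrix with these vectors as rows and row reduce.
R2 ← R2 − (5)·R1: [0, -16, 18, -6, 14]
R4 ← R4 + R1: [0, 16, -18, 6, -14]
R3 ← R3 − (1/2)·R2: [0, 0, 0, 0, 0]
R4 ← R4 + R2: [0, 0, 0, 0, 0]
2 nonzero rows, so the 4 vectors span a space of dimension 2.
Since 2 < 4, the vectors are linearly dependent.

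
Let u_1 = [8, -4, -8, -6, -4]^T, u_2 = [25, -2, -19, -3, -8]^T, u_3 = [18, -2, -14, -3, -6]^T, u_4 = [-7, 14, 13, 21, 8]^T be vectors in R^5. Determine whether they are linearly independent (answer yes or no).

no

Form the matrix with these vectors as rows and row reduce.
R2 ← R2 − (25/8)·R1: [0, 21/2, 6, 63/4, 9/2]
R3 ← R3 − (9/4)·R1: [0, 7, 4, 21/2, 3]
R4 ← R4 + (7/8)·R1: [0, 21/2, 6, 63/4, 9/2]
R3 ← R3 − (2/3)·R2: [0, 0, 0, 0, 0]
R4 ← R4 − R2: [0, 0, 0, 0, 0]
2 nonzero rows, so the 4 vectors span a space of dimension 2.
Since 2 < 4, the vectors are linearly dependent.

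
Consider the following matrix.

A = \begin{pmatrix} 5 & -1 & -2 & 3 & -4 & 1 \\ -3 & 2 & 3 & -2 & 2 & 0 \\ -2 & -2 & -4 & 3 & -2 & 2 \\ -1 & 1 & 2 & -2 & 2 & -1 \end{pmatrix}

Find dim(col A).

Row reduce to echelon form.
R2 ← R2 + (3/5)·R1: [0, 7/5, 9/5, -1/5, -2/5, 3/5]
R3 ← R3 + (2/5)·R1: [0, -12/5, -24/5, 21/5, -18/5, 12/5]
R4 ← R4 + (1/5)·R1: [0, 4/5, 8/5, -7/5, 6/5, -4/5]
R3 ← R3 + (12/7)·R2: [0, 0, -12/7, 27/7, -30/7, 24/7]
R4 ← R4 − (4/7)·R2: [0, 0, 4/7, -9/7, 10/7, -8/7]
R4 ← R4 + (1/3)·R3: [0, 0, 0, 0, 0, 0]
Echelon form has 3 nonzero rows, so rank(A) = 3.
The column space has dimension equal to the rank: 3.

3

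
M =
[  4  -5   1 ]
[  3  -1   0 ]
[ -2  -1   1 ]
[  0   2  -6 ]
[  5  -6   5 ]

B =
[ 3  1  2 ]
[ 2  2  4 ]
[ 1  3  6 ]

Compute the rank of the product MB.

First compute MB:
[[  3,  -3,  -6],
 [  7,   1,   2],
 [ -7,  -1,  -2],
 [ -2, -14, -28],
 [  8,   8,  16]]
Now row reduce the product.
R2 ← R2 − (7/3)·R1: [0, 8, 16]
R3 ← R3 + (7/3)·R1: [0, -8, -16]
R4 ← R4 + (2/3)·R1: [0, -16, -32]
R5 ← R5 − (8/3)·R1: [0, 16, 32]
R3 ← R3 + R2: [0, 0, 0]
R4 ← R4 + (2)·R2: [0, 0, 0]
R5 ← R5 − (2)·R2: [0, 0, 0]
2 nonzero rows, so rank(MB) = 2.

2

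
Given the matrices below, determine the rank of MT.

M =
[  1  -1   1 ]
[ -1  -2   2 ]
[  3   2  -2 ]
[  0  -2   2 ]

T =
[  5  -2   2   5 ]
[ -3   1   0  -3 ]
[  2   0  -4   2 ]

2

First compute MT:
[[ 10,  -3,  -2,  10],
 [  5,   0, -10,   5],
 [  5,  -4,  14,   5],
 [ 10,  -2,  -8,  10]]
Now row reduce the product.
R2 ← R2 − (1/2)·R1: [0, 3/2, -9, 0]
R3 ← R3 − (1/2)·R1: [0, -5/2, 15, 0]
R4 ← R4 − R1: [0, 1, -6, 0]
R3 ← R3 + (5/3)·R2: [0, 0, 0, 0]
R4 ← R4 − (2/3)·R2: [0, 0, 0, 0]
2 nonzero rows, so rank(MT) = 2.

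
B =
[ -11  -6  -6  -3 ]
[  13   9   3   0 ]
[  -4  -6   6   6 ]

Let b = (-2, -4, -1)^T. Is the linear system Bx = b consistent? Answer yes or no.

no

Row reduce the augmented matrix [B | b].
R2 ← R2 + (13/11)·R1: [0, 21/11, -45/11, -39/11, -70/11]
R3 ← R3 − (4/11)·R1: [0, -42/11, 90/11, 78/11, -3/11]
R3 ← R3 + (2)·R2: [0, 0, 0, 0, -13]
The echelon form has 3 nonzero rows; the last pivot sits in the augmented column, so rank(B) = 2 but rank([B|b]) = 3.
Since the ranks differ, the system is inconsistent.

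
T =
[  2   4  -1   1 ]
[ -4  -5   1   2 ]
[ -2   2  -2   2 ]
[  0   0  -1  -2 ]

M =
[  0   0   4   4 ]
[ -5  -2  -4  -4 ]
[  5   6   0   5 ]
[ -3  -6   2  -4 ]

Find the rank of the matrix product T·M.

3

First compute TM:
[[-28, -20,  -6, -17],
 [ 24,   4,   8,   1],
 [-26, -28, -12, -34],
 [  1,   6,  -4,   3]]
Now row reduce the product.
R2 ← R2 + (6/7)·R1: [0, -92/7, 20/7, -95/7]
R3 ← R3 − (13/14)·R1: [0, -66/7, -45/7, -255/14]
R4 ← R4 + (1/28)·R1: [0, 37/7, -59/14, 67/28]
R3 ← R3 − (33/46)·R2: [0, 0, -195/23, -195/23]
R4 ← R4 + (37/92)·R2: [0, 0, -141/46, -141/46]
R4 ← R4 − (47/130)·R3: [0, 0, 0, 0]
3 nonzero rows, so rank(TM) = 3.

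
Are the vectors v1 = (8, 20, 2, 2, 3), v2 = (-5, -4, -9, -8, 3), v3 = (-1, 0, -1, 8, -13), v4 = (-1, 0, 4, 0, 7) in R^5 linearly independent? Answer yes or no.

yes

Form the matrix with these vectors as rows and row reduce.
R2 ← R2 + (5/8)·R1: [0, 17/2, -31/4, -27/4, 39/8]
R3 ← R3 + (1/8)·R1: [0, 5/2, -3/4, 33/4, -101/8]
R4 ← R4 + (1/8)·R1: [0, 5/2, 17/4, 1/4, 59/8]
R3 ← R3 − (5/17)·R2: [0, 0, 26/17, 174/17, -239/17]
R4 ← R4 − (5/17)·R2: [0, 0, 111/17, 38/17, 101/17]
R4 ← R4 − (111/26)·R3: [0, 0, 0, -539/13, 1715/26]
4 nonzero rows, so the 4 vectors span a space of dimension 4.
Since 4 = 4, the vectors are linearly independent.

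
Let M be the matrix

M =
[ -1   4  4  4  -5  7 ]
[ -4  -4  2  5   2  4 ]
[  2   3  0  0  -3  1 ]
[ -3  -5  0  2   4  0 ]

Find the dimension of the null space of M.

3

Row reduce to echelon form.
R2 ← R2 − (4)·R1: [0, -20, -14, -11, 22, -24]
R3 ← R3 + (2)·R1: [0, 11, 8, 8, -13, 15]
R4 ← R4 − (3)·R1: [0, -17, -12, -10, 19, -21]
R3 ← R3 + (11/20)·R2: [0, 0, 3/10, 39/20, -9/10, 9/5]
R4 ← R4 − (17/20)·R2: [0, 0, -1/10, -13/20, 3/10, -3/5]
R4 ← R4 + (1/3)·R3: [0, 0, 0, 0, 0, 0]
3 nonzero rows, so rank(M) = 3.
M has 6 columns; by rank–nullity, nullity = 6 − 3 = 3.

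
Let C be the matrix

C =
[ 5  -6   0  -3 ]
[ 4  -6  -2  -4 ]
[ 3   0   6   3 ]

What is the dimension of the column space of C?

2

Row reduce to echelon form.
R2 ← R2 − (4/5)·R1: [0, -6/5, -2, -8/5]
R3 ← R3 − (3/5)·R1: [0, 18/5, 6, 24/5]
R3 ← R3 + (3)·R2: [0, 0, 0, 0]
Echelon form has 2 nonzero rows, so rank(C) = 2.
The column space has dimension equal to the rank: 2.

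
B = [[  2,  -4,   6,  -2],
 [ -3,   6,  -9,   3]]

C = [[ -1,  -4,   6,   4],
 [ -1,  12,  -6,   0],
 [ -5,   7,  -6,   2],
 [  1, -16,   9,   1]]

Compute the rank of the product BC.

First compute BC:
[[-30,  18, -18,  18],
 [ 45, -27,  27, -27]]
Now row reduce the product.
R2 ← R2 + (3/2)·R1: [0, 0, 0, 0]
1 nonzero row, so rank(BC) = 1.

1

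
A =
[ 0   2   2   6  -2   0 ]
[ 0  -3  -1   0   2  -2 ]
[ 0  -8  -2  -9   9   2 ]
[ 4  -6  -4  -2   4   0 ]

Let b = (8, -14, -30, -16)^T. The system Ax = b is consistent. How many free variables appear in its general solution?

2

Row reduce the augmented matrix [A | b].
Swap R1 ↔ R4
R3 ← R3 − (8/3)·R2: [0, 0, 2/3, -9, 11/3, 22/3, 22/3]
R4 ← R4 + (2/3)·R2: [0, 0, 4/3, 6, -2/3, -4/3, -4/3]
R4 ← R4 − (2)·R3: [0, 0, 0, 24, -8, -16, -16]
The echelon form has 4 nonzero rows, and every pivot lies in the first 6 columns, so rank(A) = rank([A|b]) = 4.
The system is consistent.
Free variables = (unknowns) − (rank) = 6 − 4 = 2.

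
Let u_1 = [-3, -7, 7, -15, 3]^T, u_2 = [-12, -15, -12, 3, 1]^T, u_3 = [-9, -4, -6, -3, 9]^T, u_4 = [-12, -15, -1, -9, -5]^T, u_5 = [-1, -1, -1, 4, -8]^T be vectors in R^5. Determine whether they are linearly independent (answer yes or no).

Form the matrix with these vectors as rows and row reduce.
R2 ← R2 − (4)·R1: [0, 13, -40, 63, -11]
R3 ← R3 − (3)·R1: [0, 17, -27, 42, 0]
R4 ← R4 − (4)·R1: [0, 13, -29, 51, -17]
R5 ← R5 − (1/3)·R1: [0, 4/3, -10/3, 9, -9]
R3 ← R3 − (17/13)·R2: [0, 0, 329/13, -525/13, 187/13]
R4 ← R4 − R2: [0, 0, 11, -12, -6]
R5 ← R5 − (4/39)·R2: [0, 0, 10/13, 33/13, -307/39]
R4 ← R4 − (143/329)·R3: [0, 0, 0, 261/47, -4031/329]
R5 ← R5 − (10/329)·R3: [0, 0, 0, 177/47, -8201/987]
R5 ← R5 − (59/87)·R4: [0, 0, 0, 0, 0]
4 nonzero rows, so the 5 vectors span a space of dimension 4.
Since 4 < 5, the vectors are linearly dependent.

no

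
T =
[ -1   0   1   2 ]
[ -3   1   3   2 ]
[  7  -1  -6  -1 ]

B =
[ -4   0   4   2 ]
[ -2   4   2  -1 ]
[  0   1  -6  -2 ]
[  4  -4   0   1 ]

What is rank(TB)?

First compute TB:
[[ 12,  -7, -10,  -2],
 [ 18,  -1, -28, -11],
 [-30,  -6,  62,  26]]
Now row reduce the product.
R2 ← R2 − (3/2)·R1: [0, 19/2, -13, -8]
R3 ← R3 + (5/2)·R1: [0, -47/2, 37, 21]
R3 ← R3 + (47/19)·R2: [0, 0, 92/19, 23/19]
3 nonzero rows, so rank(TB) = 3.

3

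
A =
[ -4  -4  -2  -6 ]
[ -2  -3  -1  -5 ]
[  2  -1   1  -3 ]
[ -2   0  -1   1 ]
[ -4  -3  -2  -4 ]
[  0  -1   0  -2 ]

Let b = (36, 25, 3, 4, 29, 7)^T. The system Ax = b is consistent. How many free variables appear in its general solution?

2

Row reduce the augmented matrix [A | b].
R2 ← R2 − (1/2)·R1: [0, -1, 0, -2, 7]
R3 ← R3 + (1/2)·R1: [0, -3, 0, -6, 21]
R4 ← R4 − (1/2)·R1: [0, 2, 0, 4, -14]
R5 ← R5 − R1: [0, 1, 0, 2, -7]
R3 ← R3 − (3)·R2: [0, 0, 0, 0, 0]
R4 ← R4 + (2)·R2: [0, 0, 0, 0, 0]
R5 ← R5 + R2: [0, 0, 0, 0, 0]
R6 ← R6 − R2: [0, 0, 0, 0, 0]
The echelon form has 2 nonzero rows, and every pivot lies in the first 4 columns, so rank(A) = rank([A|b]) = 2.
The system is consistent.
Free variables = (unknowns) − (rank) = 4 − 2 = 2.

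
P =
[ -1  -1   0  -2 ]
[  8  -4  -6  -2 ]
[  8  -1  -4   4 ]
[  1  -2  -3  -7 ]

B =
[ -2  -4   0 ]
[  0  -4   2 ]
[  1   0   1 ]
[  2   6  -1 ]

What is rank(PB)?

2

First compute PB:
[[ -2,  -4,   0],
 [-26, -28, -12],
 [-12,  -4, -10],
 [-19, -38,   0]]
Now row reduce the product.
R2 ← R2 − (13)·R1: [0, 24, -12]
R3 ← R3 − (6)·R1: [0, 20, -10]
R4 ← R4 − (19/2)·R1: [0, 0, 0]
R3 ← R3 − (5/6)·R2: [0, 0, 0]
2 nonzero rows, so rank(PB) = 2.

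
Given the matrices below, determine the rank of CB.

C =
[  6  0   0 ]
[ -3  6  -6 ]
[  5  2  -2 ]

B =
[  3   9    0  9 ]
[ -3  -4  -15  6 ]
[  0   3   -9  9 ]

2

First compute CB:
[[ 18,  54,   0,  54],
 [-27, -69, -36, -45],
 [  9,  31, -12,  39]]
Now row reduce the product.
R2 ← R2 + (3/2)·R1: [0, 12, -36, 36]
R3 ← R3 − (1/2)·R1: [0, 4, -12, 12]
R3 ← R3 − (1/3)·R2: [0, 0, 0, 0]
2 nonzero rows, so rank(CB) = 2.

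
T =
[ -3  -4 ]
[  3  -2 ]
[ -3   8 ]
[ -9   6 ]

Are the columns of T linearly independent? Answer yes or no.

yes

Row reduce T to echelon form.
R2 ← R2 + R1: [0, -6]
R3 ← R3 − R1: [0, 12]
R4 ← R4 − (3)·R1: [0, 18]
R3 ← R3 + (2)·R2: [0, 0]
R4 ← R4 + (3)·R2: [0, 0]
2 pivots among 2 columns.
Every column is a pivot column, so the columns are linearly independent.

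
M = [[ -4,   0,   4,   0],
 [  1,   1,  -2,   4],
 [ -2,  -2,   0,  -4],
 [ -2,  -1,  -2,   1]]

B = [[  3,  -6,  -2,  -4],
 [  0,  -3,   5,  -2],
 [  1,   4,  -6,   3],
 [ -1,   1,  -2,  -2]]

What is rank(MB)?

3

First compute MB:
[[ -8,  40, -16,  28],
 [ -3, -13,   7, -20],
 [ -2,  14,   2,  20],
 [ -9,   8,   9,   2]]
Now row reduce the product.
R2 ← R2 − (3/8)·R1: [0, -28, 13, -61/2]
R3 ← R3 − (1/4)·R1: [0, 4, 6, 13]
R4 ← R4 − (9/8)·R1: [0, -37, 27, -59/2]
R3 ← R3 + (1/7)·R2: [0, 0, 55/7, 121/14]
R4 ← R4 − (37/28)·R2: [0, 0, 275/28, 605/56]
R4 ← R4 − (5/4)·R3: [0, 0, 0, 0]
3 nonzero rows, so rank(MB) = 3.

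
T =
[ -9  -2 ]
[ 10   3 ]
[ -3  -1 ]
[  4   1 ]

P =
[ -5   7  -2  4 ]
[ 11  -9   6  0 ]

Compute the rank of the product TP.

First compute TP:
[[ 23, -45,   6, -36],
 [-17,  43,  -2,  40],
 [  4, -12,   0, -12],
 [ -9,  19,  -2,  16]]
Now row reduce the product.
R2 ← R2 + (17/23)·R1: [0, 224/23, 56/23, 308/23]
R3 ← R3 − (4/23)·R1: [0, -96/23, -24/23, -132/23]
R4 ← R4 + (9/23)·R1: [0, 32/23, 8/23, 44/23]
R3 ← R3 + (3/7)·R2: [0, 0, 0, 0]
R4 ← R4 − (1/7)·R2: [0, 0, 0, 0]
2 nonzero rows, so rank(TP) = 2.

2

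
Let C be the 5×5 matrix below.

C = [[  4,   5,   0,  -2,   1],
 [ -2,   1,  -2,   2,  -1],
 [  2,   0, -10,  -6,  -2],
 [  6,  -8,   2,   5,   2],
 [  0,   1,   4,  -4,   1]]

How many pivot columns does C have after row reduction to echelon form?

4

Row reduce to echelon form.
R2 ← R2 + (1/2)·R1: [0, 7/2, -2, 1, -1/2]
R3 ← R3 − (1/2)·R1: [0, -5/2, -10, -5, -5/2]
R4 ← R4 − (3/2)·R1: [0, -31/2, 2, 8, 1/2]
R3 ← R3 + (5/7)·R2: [0, 0, -80/7, -30/7, -20/7]
R4 ← R4 + (31/7)·R2: [0, 0, -48/7, 87/7, -12/7]
R5 ← R5 − (2/7)·R2: [0, 0, 32/7, -30/7, 8/7]
R4 ← R4 − (3/5)·R3: [0, 0, 0, 15, 0]
R5 ← R5 + (2/5)·R3: [0, 0, 0, -6, 0]
R5 ← R5 + (2/5)·R4: [0, 0, 0, 0, 0]
Echelon form has 4 nonzero rows, so rank(C) = 4.
Each nonzero row contributes one pivot column: 4 pivot columns.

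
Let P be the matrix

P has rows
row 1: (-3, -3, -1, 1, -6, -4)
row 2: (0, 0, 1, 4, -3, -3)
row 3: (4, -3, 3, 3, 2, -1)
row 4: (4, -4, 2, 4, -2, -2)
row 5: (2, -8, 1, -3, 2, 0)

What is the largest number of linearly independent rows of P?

4

Row reduce to echelon form.
R3 ← R3 + (4/3)·R1: [0, -7, 5/3, 13/3, -6, -19/3]
R4 ← R4 + (4/3)·R1: [0, -8, 2/3, 16/3, -10, -22/3]
R5 ← R5 + (2/3)·R1: [0, -10, 1/3, -7/3, -2, -8/3]
Swap R2 ↔ R3
R4 ← R4 − (8/7)·R2: [0, 0, -26/21, 8/21, -22/7, -2/21]
R5 ← R5 − (10/7)·R2: [0, 0, -43/21, -179/21, 46/7, 134/21]
R4 ← R4 + (26/21)·R3: [0, 0, 0, 16/3, -48/7, -80/21]
R5 ← R5 + (43/21)·R3: [0, 0, 0, -1/3, 3/7, 5/21]
R5 ← R5 + (1/16)·R4: [0, 0, 0, 0, 0, 0]
Echelon form has 4 nonzero rows, so rank(P) = 4.
The rank gives the maximum number of linearly independent rows: 4.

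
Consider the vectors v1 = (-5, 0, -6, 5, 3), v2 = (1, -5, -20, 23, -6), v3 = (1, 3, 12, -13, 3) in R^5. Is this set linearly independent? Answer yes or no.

Form the matrix with these vectors as rows and row reduce.
R2 ← R2 + (1/5)·R1: [0, -5, -106/5, 24, -27/5]
R3 ← R3 + (1/5)·R1: [0, 3, 54/5, -12, 18/5]
R3 ← R3 + (3/5)·R2: [0, 0, -48/25, 12/5, 9/25]
3 nonzero rows, so the 3 vectors span a space of dimension 3.
Since 3 = 3, the vectors are linearly independent.

yes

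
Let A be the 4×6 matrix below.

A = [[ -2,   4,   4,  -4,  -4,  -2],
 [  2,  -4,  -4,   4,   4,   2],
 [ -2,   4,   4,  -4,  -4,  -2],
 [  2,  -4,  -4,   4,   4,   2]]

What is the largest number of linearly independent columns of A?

Row reduce to echelon form.
R2 ← R2 + R1: [0, 0, 0, 0, 0, 0]
R3 ← R3 − R1: [0, 0, 0, 0, 0, 0]
R4 ← R4 + R1: [0, 0, 0, 0, 0, 0]
Echelon form has 1 nonzero row, so rank(A) = 1.
The rank gives the maximum number of linearly independent columns: 1.

1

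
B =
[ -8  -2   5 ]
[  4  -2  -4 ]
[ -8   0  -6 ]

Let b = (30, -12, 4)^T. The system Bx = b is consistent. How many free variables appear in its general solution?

0

Row reduce the augmented matrix [B | b].
R2 ← R2 + (1/2)·R1: [0, -3, -3/2, 3]
R3 ← R3 − R1: [0, 2, -11, -26]
R3 ← R3 + (2/3)·R2: [0, 0, -12, -24]
The echelon form has 3 nonzero rows, and every pivot lies in the first 3 columns, so rank(B) = rank([B|b]) = 3.
The system is consistent.
Free variables = (unknowns) − (rank) = 3 − 3 = 0.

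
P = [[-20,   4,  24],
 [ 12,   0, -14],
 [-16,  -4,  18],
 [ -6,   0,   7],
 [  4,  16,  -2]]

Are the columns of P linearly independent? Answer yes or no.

no

Row reduce P to echelon form.
R2 ← R2 + (3/5)·R1: [0, 12/5, 2/5]
R3 ← R3 − (4/5)·R1: [0, -36/5, -6/5]
R4 ← R4 − (3/10)·R1: [0, -6/5, -1/5]
R5 ← R5 + (1/5)·R1: [0, 84/5, 14/5]
R3 ← R3 + (3)·R2: [0, 0, 0]
R4 ← R4 + (1/2)·R2: [0, 0, 0]
R5 ← R5 − (7)·R2: [0, 0, 0]
2 pivots among 3 columns.
Only 2 < 3 pivot columns, so the columns are linearly dependent.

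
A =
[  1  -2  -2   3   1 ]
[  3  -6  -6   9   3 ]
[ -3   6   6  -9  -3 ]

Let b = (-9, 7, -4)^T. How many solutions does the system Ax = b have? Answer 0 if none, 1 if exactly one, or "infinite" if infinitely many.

Row reduce the augmented matrix [A | b].
R2 ← R2 − (3)·R1: [0, 0, 0, 0, 0, 34]
R3 ← R3 + (3)·R1: [0, 0, 0, 0, 0, -31]
R3 ← R3 + (31/34)·R2: [0, 0, 0, 0, 0, 0]
The echelon form has 2 nonzero rows; the last pivot sits in the augmented column, so rank(A) = 1 but rank([A|b]) = 2.
Since the ranks differ, the system is inconsistent.
It has no solutions.

0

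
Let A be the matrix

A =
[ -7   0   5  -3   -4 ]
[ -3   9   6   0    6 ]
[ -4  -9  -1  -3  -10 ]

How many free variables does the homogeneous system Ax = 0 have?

Row reduce to echelon form.
R2 ← R2 − (3/7)·R1: [0, 9, 27/7, 9/7, 54/7]
R3 ← R3 − (4/7)·R1: [0, -9, -27/7, -9/7, -54/7]
R3 ← R3 + R2: [0, 0, 0, 0, 0]
2 nonzero rows, so rank(A) = 2.
A has 5 columns; by rank–nullity, nullity = 5 − 2 = 3.

3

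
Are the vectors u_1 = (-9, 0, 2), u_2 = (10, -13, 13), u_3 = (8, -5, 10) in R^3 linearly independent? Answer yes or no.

yes

Form the matrix with these vectors as rows and row reduce.
R2 ← R2 + (10/9)·R1: [0, -13, 137/9]
R3 ← R3 + (8/9)·R1: [0, -5, 106/9]
R3 ← R3 − (5/13)·R2: [0, 0, 77/13]
3 nonzero rows, so the 3 vectors span a space of dimension 3.
Since 3 = 3, the vectors are linearly independent.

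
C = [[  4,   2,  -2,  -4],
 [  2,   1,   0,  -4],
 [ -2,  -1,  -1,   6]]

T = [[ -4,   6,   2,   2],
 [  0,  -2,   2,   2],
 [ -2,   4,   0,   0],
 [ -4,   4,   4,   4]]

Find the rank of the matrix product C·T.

First compute CT:
[[  4,  -4,  -4,  -4],
 [  8,  -6, -10, -10],
 [-14,  10,  18,  18]]
Now row reduce the product.
R2 ← R2 − (2)·R1: [0, 2, -2, -2]
R3 ← R3 + (7/2)·R1: [0, -4, 4, 4]
R3 ← R3 + (2)·R2: [0, 0, 0, 0]
2 nonzero rows, so rank(CT) = 2.

2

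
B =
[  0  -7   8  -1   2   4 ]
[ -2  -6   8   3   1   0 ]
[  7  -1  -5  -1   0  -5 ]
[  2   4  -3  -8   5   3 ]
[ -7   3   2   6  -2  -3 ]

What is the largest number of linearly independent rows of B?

5

Row reduce to echelon form.
Swap R1 ↔ R2
R3 ← R3 + (7/2)·R1: [0, -22, 23, 19/2, 7/2, -5]
R4 ← R4 + R1: [0, -2, 5, -5, 6, 3]
R5 ← R5 − (7/2)·R1: [0, 24, -26, -9/2, -11/2, -3]
R3 ← R3 − (22/7)·R2: [0, 0, -15/7, 177/14, -39/14, -123/7]
R4 ← R4 − (2/7)·R2: [0, 0, 19/7, -33/7, 38/7, 13/7]
R5 ← R5 + (24/7)·R2: [0, 0, 10/7, -111/14, 19/14, 75/7]
R4 ← R4 + (19/15)·R3: [0, 0, 0, 113/10, 19/10, -102/5]
R5 ← R5 + (2/3)·R3: [0, 0, 0, 1/2, -1/2, -1]
R5 ← R5 − (5/113)·R4: [0, 0, 0, 0, -66/113, -11/113]
Echelon form has 5 nonzero rows, so rank(B) = 5.
The rank gives the maximum number of linearly independent rows: 5.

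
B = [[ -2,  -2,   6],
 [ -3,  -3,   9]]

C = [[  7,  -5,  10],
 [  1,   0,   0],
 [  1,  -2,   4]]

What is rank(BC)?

First compute BC:
[[-10,  -2,   4],
 [-15,  -3,   6]]
Now row reduce the product.
R2 ← R2 − (3/2)·R1: [0, 0, 0]
1 nonzero row, so rank(BC) = 1.

1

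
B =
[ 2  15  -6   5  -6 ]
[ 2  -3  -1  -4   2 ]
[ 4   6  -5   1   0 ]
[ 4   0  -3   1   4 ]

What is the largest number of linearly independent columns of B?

Row reduce to echelon form.
R2 ← R2 − R1: [0, -18, 5, -9, 8]
R3 ← R3 − (2)·R1: [0, -24, 7, -9, 12]
R4 ← R4 − (2)·R1: [0, -30, 9, -9, 16]
R3 ← R3 − (4/3)·R2: [0, 0, 1/3, 3, 4/3]
R4 ← R4 − (5/3)·R2: [0, 0, 2/3, 6, 8/3]
R4 ← R4 − (2)·R3: [0, 0, 0, 0, 0]
Echelon form has 3 nonzero rows, so rank(B) = 3.
The rank gives the maximum number of linearly independent columns: 3.

3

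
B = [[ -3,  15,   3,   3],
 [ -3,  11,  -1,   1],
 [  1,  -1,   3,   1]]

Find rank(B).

2

Row reduce to echelon form.
R2 ← R2 − R1: [0, -4, -4, -2]
R3 ← R3 + (1/3)·R1: [0, 4, 4, 2]
R3 ← R3 + R2: [0, 0, 0, 0]
Echelon form has 2 nonzero rows, so rank(B) = 2.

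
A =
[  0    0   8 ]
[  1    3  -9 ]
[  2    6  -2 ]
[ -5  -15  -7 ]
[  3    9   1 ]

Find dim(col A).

2

Row reduce to echelon form.
Swap R1 ↔ R2
R3 ← R3 − (2)·R1: [0, 0, 16]
R4 ← R4 + (5)·R1: [0, 0, -52]
R5 ← R5 − (3)·R1: [0, 0, 28]
R3 ← R3 − (2)·R2: [0, 0, 0]
R4 ← R4 + (13/2)·R2: [0, 0, 0]
R5 ← R5 − (7/2)·R2: [0, 0, 0]
Echelon form has 2 nonzero rows, so rank(A) = 2.
The column space has dimension equal to the rank: 2.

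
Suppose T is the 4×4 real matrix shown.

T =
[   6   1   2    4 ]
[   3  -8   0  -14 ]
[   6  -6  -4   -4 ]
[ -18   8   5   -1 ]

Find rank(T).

Row reduce to echelon form.
R2 ← R2 − (1/2)·R1: [0, -17/2, -1, -16]
R3 ← R3 − R1: [0, -7, -6, -8]
R4 ← R4 + (3)·R1: [0, 11, 11, 11]
R3 ← R3 − (14/17)·R2: [0, 0, -88/17, 88/17]
R4 ← R4 + (22/17)·R2: [0, 0, 165/17, -165/17]
R4 ← R4 + (15/8)·R3: [0, 0, 0, 0]
Echelon form has 3 nonzero rows, so rank(T) = 3.

3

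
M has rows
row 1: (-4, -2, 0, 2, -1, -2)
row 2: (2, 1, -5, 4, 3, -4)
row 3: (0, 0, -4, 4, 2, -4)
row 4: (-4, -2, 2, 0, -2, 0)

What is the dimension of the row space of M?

2

Row reduce to echelon form.
R2 ← R2 + (1/2)·R1: [0, 0, -5, 5, 5/2, -5]
R4 ← R4 − R1: [0, 0, 2, -2, -1, 2]
R3 ← R3 − (4/5)·R2: [0, 0, 0, 0, 0, 0]
R4 ← R4 + (2/5)·R2: [0, 0, 0, 0, 0, 0]
Echelon form has 2 nonzero rows, so rank(M) = 2.
The row space has dimension equal to the rank: 2.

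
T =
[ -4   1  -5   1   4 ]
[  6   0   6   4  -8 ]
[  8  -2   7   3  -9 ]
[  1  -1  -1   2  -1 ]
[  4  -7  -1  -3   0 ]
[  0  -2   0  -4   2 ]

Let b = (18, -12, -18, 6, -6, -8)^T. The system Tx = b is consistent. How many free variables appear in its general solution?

2

Row reduce the augmented matrix [T | b].
R2 ← R2 + (3/2)·R1: [0, 3/2, -3/2, 11/2, -2, 15]
R3 ← R3 + (2)·R1: [0, 0, -3, 5, -1, 18]
R4 ← R4 + (1/4)·R1: [0, -3/4, -9/4, 9/4, 0, 21/2]
R5 ← R5 + R1: [0, -6, -6, -2, 4, 12]
R4 ← R4 + (1/2)·R2: [0, 0, -3, 5, -1, 18]
R5 ← R5 + (4)·R2: [0, 0, -12, 20, -4, 72]
R6 ← R6 + (4/3)·R2: [0, 0, -2, 10/3, -2/3, 12]
R4 ← R4 − R3: [0, 0, 0, 0, 0, 0]
R5 ← R5 − (4)·R3: [0, 0, 0, 0, 0, 0]
R6 ← R6 − (2/3)·R3: [0, 0, 0, 0, 0, 0]
The echelon form has 3 nonzero rows, and every pivot lies in the first 5 columns, so rank(T) = rank([T|b]) = 3.
The system is consistent.
Free variables = (unknowns) − (rank) = 5 − 3 = 2.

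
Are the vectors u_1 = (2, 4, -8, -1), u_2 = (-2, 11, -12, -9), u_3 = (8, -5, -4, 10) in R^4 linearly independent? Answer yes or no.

Form the matrix with these vectors as rows and row reduce.
R2 ← R2 + R1: [0, 15, -20, -10]
R3 ← R3 − (4)·R1: [0, -21, 28, 14]
R3 ← R3 + (7/5)·R2: [0, 0, 0, 0]
2 nonzero rows, so the 3 vectors span a space of dimension 2.
Since 2 < 3, the vectors are linearly dependent.

no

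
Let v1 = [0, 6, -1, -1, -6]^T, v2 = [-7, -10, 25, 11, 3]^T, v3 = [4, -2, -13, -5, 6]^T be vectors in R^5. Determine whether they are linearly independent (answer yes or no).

Form the matrix with these vectors as rows and row reduce.
Swap R1 ↔ R2
R3 ← R3 + (4/7)·R1: [0, -54/7, 9/7, 9/7, 54/7]
R3 ← R3 + (9/7)·R2: [0, 0, 0, 0, 0]
2 nonzero rows, so the 3 vectors span a space of dimension 2.
Since 2 < 3, the vectors are linearly dependent.

no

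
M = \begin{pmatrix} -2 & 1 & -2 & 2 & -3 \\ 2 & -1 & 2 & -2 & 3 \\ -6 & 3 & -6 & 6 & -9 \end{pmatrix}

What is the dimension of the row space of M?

Row reduce to echelon form.
R2 ← R2 + R1: [0, 0, 0, 0, 0]
R3 ← R3 − (3)·R1: [0, 0, 0, 0, 0]
Echelon form has 1 nonzero row, so rank(M) = 1.
The row space has dimension equal to the rank: 1.

1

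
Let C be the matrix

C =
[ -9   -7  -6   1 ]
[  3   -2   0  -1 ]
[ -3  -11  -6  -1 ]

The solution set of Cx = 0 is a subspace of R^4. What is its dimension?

2

Row reduce to echelon form.
R2 ← R2 + (1/3)·R1: [0, -13/3, -2, -2/3]
R3 ← R3 − (1/3)·R1: [0, -26/3, -4, -4/3]
R3 ← R3 − (2)·R2: [0, 0, 0, 0]
2 nonzero rows, so rank(C) = 2.
C has 4 columns; by rank–nullity, nullity = 4 − 2 = 2.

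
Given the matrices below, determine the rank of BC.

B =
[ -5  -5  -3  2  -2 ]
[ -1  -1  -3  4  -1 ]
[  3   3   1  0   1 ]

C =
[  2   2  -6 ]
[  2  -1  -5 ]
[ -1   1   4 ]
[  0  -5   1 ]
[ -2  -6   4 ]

First compute BC:
[[-13,  -6,  37],
 [  1, -18,  -1],
 [  9,  -2, -25]]
Now row reduce the product.
R2 ← R2 + (1/13)·R1: [0, -240/13, 24/13]
R3 ← R3 + (9/13)·R1: [0, -80/13, 8/13]
R3 ← R3 − (1/3)·R2: [0, 0, 0]
2 nonzero rows, so rank(BC) = 2.

2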